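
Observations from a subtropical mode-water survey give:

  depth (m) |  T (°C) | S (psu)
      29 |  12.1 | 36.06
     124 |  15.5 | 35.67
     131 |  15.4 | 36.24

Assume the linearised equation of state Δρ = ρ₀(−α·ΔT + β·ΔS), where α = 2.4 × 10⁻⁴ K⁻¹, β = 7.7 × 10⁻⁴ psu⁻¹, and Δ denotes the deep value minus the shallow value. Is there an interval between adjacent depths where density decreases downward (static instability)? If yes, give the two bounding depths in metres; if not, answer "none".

Evaluate Δρ/ρ₀ = −αΔT + βΔS across each adjacent pair:
  29–124 m: −αΔT+βΔS = −(2.4 × 10⁻⁴)(+3.4)+(7.7 × 10⁻⁴)(-0.39) = -1.1 × 10⁻³ → UNSTABLE
  124–131 m: −αΔT+βΔS = −(2.4 × 10⁻⁴)(-0.1)+(7.7 × 10⁻⁴)(+0.57) = 4.6 × 10⁻⁴ → stable
The 29–124 m interval has Δρ < 0: lighter water underlies denser water.

29–124 m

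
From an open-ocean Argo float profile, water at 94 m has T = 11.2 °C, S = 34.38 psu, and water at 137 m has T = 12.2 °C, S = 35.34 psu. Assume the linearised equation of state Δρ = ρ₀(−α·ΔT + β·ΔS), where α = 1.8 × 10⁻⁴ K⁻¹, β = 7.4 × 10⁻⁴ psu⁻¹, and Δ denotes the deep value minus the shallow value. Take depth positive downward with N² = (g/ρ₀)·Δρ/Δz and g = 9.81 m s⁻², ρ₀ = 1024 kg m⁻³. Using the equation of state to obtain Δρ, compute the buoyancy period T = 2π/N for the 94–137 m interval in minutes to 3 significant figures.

ΔT = +1.0 K, ΔS = +0.96 psu (deep − shallow).
Δρ/ρ₀ = −αΔT + βΔS = -1.80 × 10⁻⁴ + 7.104 × 10⁻⁴ = 5.304 × 10⁻⁴, so Δρ ≈ 0.5431 kg m⁻³.
N² = (g/ρ₀)·Δρ/Δz = g·(Δρ/ρ₀)/Δz = 9.81 × 5.304 × 10⁻⁴ / 43 = 1.2101 × 10⁻⁴ s⁻².
N = √(1.2101 × 10⁻⁴) = 0.011000 rad s⁻¹ → T = 2π/N = 571.20 s = 9.5200 min ≈ 9.52 min.

9.52 min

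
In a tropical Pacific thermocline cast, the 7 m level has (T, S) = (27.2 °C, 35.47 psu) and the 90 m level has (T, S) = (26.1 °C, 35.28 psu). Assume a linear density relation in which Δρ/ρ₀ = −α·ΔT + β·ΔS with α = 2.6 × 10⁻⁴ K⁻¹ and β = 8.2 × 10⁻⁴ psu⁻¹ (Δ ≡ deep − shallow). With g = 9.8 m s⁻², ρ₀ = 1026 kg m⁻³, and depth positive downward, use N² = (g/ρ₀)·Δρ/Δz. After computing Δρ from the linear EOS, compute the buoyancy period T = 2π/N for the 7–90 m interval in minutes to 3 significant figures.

ΔT = -1.1 K, ΔS = -0.19 psu (deep − shallow).
Δρ/ρ₀ = −αΔT + βΔS = 2.86 × 10⁻⁴ − 1.558 × 10⁻⁴ = 1.302 × 10⁻⁴, so Δρ ≈ 0.1336 kg m⁻³.
N² = (g/ρ₀)·Δρ/Δz = g·(Δρ/ρ₀)/Δz = 9.8 × 1.302 × 10⁻⁴ / 83 = 1.5373 × 10⁻⁵ s⁻².
N = √(1.5373 × 10⁻⁵) = 3.9208 × 10⁻³ rad s⁻¹ → T = 2π/N = 1.6025 × 10³ s = 26.708 min ≈ 26.7 min.

26.7 min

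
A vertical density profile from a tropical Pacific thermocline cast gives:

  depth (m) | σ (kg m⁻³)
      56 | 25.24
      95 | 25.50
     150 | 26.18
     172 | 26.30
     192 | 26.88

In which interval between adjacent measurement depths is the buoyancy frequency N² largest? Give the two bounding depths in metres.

172–192 m

Compute the density gradient over each adjacent pair:
  56–95 m: Δρ/Δz = 0.26/39 = 6.7 × 10⁻³ kg m⁻⁴
  95–150 m: Δρ/Δz = 0.68/55 = 0.012 kg m⁻⁴
  150–172 m: Δρ/Δz = 0.12/22 = 5.5 × 10⁻³ kg m⁻⁴
  172–192 m: Δρ/Δz = 0.58/20 = 0.029 kg m⁻⁴
The largest gradient is in the 172–192 m interval — the pycnocline.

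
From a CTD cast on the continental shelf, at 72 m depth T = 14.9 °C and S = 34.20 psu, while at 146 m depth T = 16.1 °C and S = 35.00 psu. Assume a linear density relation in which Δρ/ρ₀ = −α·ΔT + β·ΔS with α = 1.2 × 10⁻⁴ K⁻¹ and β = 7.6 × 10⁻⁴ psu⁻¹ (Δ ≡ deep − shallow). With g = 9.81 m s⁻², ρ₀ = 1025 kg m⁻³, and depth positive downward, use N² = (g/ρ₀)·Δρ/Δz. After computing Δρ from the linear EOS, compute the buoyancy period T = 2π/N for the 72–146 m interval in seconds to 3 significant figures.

801 s

ΔT = +1.2 K, ΔS = +0.80 psu (deep − shallow).
Δρ/ρ₀ = −αΔT + βΔS = -1.44 × 10⁻⁴ + 6.08 × 10⁻⁴ = 4.64 × 10⁻⁴, so Δρ ≈ 0.4756 kg m⁻³.
N² = (g/ρ₀)·Δρ/Δz = g·(Δρ/ρ₀)/Δz = 9.81 × 4.64 × 10⁻⁴ / 74 = 6.1511 × 10⁻⁵ s⁻².
N = √(6.1511 × 10⁻⁵) = 7.8429 × 10⁻³ rad s⁻¹ → T = 2π/N = 801.13 s ≈ 801 s.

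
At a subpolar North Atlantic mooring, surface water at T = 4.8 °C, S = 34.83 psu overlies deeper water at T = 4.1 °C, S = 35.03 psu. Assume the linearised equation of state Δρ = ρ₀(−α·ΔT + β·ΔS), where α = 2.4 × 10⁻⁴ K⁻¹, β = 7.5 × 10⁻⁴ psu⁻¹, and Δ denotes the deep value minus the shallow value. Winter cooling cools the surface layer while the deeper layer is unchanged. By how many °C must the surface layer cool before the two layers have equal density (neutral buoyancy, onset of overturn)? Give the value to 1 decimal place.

Neutral buoyancy requires Δρ = 0, i.e. −α(T_deep − T_surf′) + β(S_deep − S_surf) = 0.
T_surf′ = T_deep − (β/α)·ΔS = 4.1 − (7.5 × 10⁻⁴/2.4 × 10⁻⁴)·(+0.20) = 3.475 °C.
Cooling required: 4.8 − (3.475) = 1.325 °C.

1.3 °C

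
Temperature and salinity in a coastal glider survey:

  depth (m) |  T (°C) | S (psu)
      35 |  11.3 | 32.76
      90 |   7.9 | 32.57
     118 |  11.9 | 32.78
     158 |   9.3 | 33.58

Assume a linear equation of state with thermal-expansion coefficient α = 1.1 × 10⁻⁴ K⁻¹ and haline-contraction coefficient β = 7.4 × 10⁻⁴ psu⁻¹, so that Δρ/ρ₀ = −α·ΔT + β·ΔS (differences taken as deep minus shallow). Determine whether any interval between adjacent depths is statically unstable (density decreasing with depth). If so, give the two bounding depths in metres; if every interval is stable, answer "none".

90–118 m

Evaluate Δρ/ρ₀ = −αΔT + βΔS across each adjacent pair:
  35–90 m: −αΔT+βΔS = −(1.1 × 10⁻⁴)(-3.4)+(7.4 × 10⁻⁴)(-0.19) = 2.3 × 10⁻⁴ → stable
  90–118 m: −αΔT+βΔS = −(1.1 × 10⁻⁴)(+4.0)+(7.4 × 10⁻⁴)(+0.21) = -2.8 × 10⁻⁴ → UNSTABLE
  118–158 m: −αΔT+βΔS = −(1.1 × 10⁻⁴)(-2.6)+(7.4 × 10⁻⁴)(+0.80) = 8.8 × 10⁻⁴ → stable
The 90–118 m interval has Δρ < 0: lighter water underlies denser water.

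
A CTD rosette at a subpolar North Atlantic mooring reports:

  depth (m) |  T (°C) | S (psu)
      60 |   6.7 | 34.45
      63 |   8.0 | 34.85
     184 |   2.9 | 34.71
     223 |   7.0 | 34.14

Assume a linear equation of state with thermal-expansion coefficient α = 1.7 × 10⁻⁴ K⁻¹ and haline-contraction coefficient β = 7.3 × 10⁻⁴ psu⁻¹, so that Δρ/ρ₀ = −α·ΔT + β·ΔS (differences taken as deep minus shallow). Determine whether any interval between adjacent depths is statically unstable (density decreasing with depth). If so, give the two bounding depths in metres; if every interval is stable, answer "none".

184–223 m

Evaluate Δρ/ρ₀ = −αΔT + βΔS across each adjacent pair:
  60–63 m: −αΔT+βΔS = −(1.7 × 10⁻⁴)(+1.3)+(7.3 × 10⁻⁴)(+0.40) = 7.1 × 10⁻⁵ → stable
  63–184 m: −αΔT+βΔS = −(1.7 × 10⁻⁴)(-5.1)+(7.3 × 10⁻⁴)(-0.14) = 7.6 × 10⁻⁴ → stable
  184–223 m: −αΔT+βΔS = −(1.7 × 10⁻⁴)(+4.1)+(7.3 × 10⁻⁴)(-0.57) = -1.1 × 10⁻³ → UNSTABLE
The 184–223 m interval has Δρ < 0: lighter water underlies denser water.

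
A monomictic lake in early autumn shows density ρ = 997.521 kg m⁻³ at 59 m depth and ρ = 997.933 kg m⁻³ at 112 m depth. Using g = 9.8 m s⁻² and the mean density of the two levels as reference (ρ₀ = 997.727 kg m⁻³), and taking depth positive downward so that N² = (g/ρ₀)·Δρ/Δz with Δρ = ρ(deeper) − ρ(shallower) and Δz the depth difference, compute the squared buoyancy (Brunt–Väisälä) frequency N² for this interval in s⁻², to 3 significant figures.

Δρ = 997.933 − 997.521 = 0.412 kg m⁻³ over Δz = 112 − 59 = 53 m.
N² = (9.8/997.727) × (0.412/53) = 7.6355 × 10⁻⁵ s⁻² ≈ 7.64 × 10⁻⁵ s⁻².

7.64 × 10⁻⁵ s⁻²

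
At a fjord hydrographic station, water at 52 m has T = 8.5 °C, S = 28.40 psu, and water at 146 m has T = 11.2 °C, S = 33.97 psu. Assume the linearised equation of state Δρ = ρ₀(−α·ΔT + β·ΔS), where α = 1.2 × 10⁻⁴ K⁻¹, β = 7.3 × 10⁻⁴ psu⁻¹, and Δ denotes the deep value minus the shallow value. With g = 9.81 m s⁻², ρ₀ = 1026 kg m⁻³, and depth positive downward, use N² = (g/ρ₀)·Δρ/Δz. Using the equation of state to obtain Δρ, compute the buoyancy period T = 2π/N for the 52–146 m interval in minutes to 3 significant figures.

5.30 min

ΔT = +2.7 K, ΔS = +5.57 psu (deep − shallow).
Δρ/ρ₀ = −αΔT + βΔS = -3.24 × 10⁻⁴ + 4.0661 × 10⁻³ = 3.7421 × 10⁻³, so Δρ ≈ 3.839 kg m⁻³.
N² = (g/ρ₀)·Δρ/Δz = g·(Δρ/ρ₀)/Δz = 9.81 × 3.7421 × 10⁻³ / 94 = 3.9053 × 10⁻⁴ s⁻².
N = √(3.9053 × 10⁻⁴) = 0.019762 rad s⁻¹ → T = 2π/N = 317.94 s = 5.2990 min ≈ 5.30 min.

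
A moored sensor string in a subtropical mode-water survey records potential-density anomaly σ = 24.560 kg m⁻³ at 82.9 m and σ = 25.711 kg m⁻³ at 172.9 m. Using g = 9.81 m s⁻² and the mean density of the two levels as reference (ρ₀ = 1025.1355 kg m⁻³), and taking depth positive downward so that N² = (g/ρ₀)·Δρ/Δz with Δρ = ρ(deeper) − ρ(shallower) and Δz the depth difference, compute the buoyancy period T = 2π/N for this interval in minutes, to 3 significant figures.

Δρ = 1025.711 − 1024.560 = 1.151 kg m⁻³ over Δz = 172.9 − 82.9 = 90 m.
N² = (9.81/1025.1355) × (1.151/90) = 1.2238 × 10⁻⁴ s⁻².
N = √(1.2238 × 10⁻⁴) = 0.011063 rad s⁻¹, so T = 2π/N = 567.95 s = 9.4658 min ≈ 9.47 min.

9.47 min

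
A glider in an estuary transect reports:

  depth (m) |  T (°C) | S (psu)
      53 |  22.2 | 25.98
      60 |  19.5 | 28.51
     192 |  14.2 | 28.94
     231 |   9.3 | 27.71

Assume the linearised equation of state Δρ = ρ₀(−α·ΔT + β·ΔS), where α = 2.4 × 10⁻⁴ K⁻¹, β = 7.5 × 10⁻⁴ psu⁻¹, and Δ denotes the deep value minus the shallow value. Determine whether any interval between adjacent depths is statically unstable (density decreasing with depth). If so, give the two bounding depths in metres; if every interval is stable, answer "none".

none

Evaluate Δρ/ρ₀ = −αΔT + βΔS across each adjacent pair:
  53–60 m: −αΔT+βΔS = −(2.4 × 10⁻⁴)(-2.7)+(7.5 × 10⁻⁴)(+2.53) = 2.5 × 10⁻³ → stable
  60–192 m: −αΔT+βΔS = −(2.4 × 10⁻⁴)(-5.3)+(7.5 × 10⁻⁴)(+0.43) = 1.6 × 10⁻³ → stable
  192–231 m: −αΔT+βΔS = −(2.4 × 10⁻⁴)(-4.9)+(7.5 × 10⁻⁴)(-1.23) = 2.5 × 10⁻⁴ → stable
Every interval has Δρ > 0: the column is stably stratified throughout.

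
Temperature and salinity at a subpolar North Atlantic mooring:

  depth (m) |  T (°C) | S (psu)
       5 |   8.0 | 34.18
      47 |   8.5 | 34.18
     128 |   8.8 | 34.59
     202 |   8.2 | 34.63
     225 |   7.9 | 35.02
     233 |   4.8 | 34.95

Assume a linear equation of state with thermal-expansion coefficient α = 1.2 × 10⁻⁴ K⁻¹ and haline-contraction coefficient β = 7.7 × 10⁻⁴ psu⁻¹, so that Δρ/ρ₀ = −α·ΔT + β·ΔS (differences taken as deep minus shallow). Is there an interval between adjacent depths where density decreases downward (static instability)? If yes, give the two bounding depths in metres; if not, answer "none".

Evaluate Δρ/ρ₀ = −αΔT + βΔS across each adjacent pair:
  5–47 m: −αΔT+βΔS = −(1.2 × 10⁻⁴)(+0.5)+(7.7 × 10⁻⁴)(+0.00) = -6.0 × 10⁻⁵ → UNSTABLE
  47–128 m: −αΔT+βΔS = −(1.2 × 10⁻⁴)(+0.3)+(7.7 × 10⁻⁴)(+0.41) = 2.8 × 10⁻⁴ → stable
  128–202 m: −αΔT+βΔS = −(1.2 × 10⁻⁴)(-0.6)+(7.7 × 10⁻⁴)(+0.04) = 1.0 × 10⁻⁴ → stable
  202–225 m: −αΔT+βΔS = −(1.2 × 10⁻⁴)(-0.3)+(7.7 × 10⁻⁴)(+0.39) = 3.4 × 10⁻⁴ → stable
  225–233 m: −αΔT+βΔS = −(1.2 × 10⁻⁴)(-3.1)+(7.7 × 10⁻⁴)(-0.07) = 3.2 × 10⁻⁴ → stable
The 5–47 m interval has Δρ < 0: lighter water underlies denser water.

5–47 m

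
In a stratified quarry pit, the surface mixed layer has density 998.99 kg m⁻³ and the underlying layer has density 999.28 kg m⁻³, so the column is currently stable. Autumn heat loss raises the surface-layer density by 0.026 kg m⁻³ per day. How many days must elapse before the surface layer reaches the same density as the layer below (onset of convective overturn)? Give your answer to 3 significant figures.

Density deficit of the surface layer: 999.28 − 998.99 = 0.29 kg m⁻³.
Required change = 0.29 / 0.026 = 11.2 days.

11.2 days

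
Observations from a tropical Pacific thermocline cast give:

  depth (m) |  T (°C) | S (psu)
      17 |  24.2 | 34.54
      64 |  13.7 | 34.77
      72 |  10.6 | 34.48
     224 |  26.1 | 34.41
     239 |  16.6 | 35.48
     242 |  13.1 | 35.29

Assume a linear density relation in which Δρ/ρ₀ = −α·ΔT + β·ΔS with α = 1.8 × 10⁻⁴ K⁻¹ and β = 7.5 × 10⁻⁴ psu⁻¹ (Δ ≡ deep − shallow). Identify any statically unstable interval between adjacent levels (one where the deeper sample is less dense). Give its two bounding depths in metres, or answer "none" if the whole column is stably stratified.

Evaluate Δρ/ρ₀ = −αΔT + βΔS across each adjacent pair:
  17–64 m: −αΔT+βΔS = −(1.8 × 10⁻⁴)(-10.5)+(7.5 × 10⁻⁴)(+0.23) = 2.1 × 10⁻³ → stable
  64–72 m: −αΔT+βΔS = −(1.8 × 10⁻⁴)(-3.1)+(7.5 × 10⁻⁴)(-0.29) = 3.4 × 10⁻⁴ → stable
  72–224 m: −αΔT+βΔS = −(1.8 × 10⁻⁴)(+15.5)+(7.5 × 10⁻⁴)(-0.07) = -2.8 × 10⁻³ → UNSTABLE
  224–239 m: −αΔT+βΔS = −(1.8 × 10⁻⁴)(-9.5)+(7.5 × 10⁻⁴)(+1.07) = 2.5 × 10⁻³ → stable
  239–242 m: −αΔT+βΔS = −(1.8 × 10⁻⁴)(-3.5)+(7.5 × 10⁻⁴)(-0.19) = 4.9 × 10⁻⁴ → stable
The 72–224 m interval has Δρ < 0: lighter water underlies denser water.

72–224 m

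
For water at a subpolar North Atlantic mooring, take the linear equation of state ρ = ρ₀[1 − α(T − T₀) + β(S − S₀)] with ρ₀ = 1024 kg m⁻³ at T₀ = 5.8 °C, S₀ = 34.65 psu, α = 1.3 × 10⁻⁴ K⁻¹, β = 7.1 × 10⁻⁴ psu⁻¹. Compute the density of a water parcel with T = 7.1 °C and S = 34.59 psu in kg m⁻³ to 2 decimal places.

1023.78 kg m⁻³

T − T₀ = +1.3 K, S − S₀ = -0.06 psu.
Bracket = 1 − α·(+1.3) + β·(-0.06) = 1 + (-2.116 × 10⁻⁴) = 0.9997884.
ρ = 1024 × 0.9997884 = 1023.78 kg m⁻³.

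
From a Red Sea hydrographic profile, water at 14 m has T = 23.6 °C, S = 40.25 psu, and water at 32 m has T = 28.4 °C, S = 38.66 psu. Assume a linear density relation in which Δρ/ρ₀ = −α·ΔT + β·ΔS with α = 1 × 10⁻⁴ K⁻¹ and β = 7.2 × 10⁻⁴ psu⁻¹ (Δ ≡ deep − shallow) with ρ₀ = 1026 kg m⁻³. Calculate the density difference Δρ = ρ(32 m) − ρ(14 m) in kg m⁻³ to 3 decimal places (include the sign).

-1.667 kg m⁻³

ΔT = +4.8 K, ΔS = -1.59 psu (deep − shallow).
Δρ/ρ₀ = −(1 × 10⁻⁴)(+4.8) + (7.2 × 10⁻⁴)(-1.59) = -1.6248 × 10⁻³.
Δρ = 1026 × (-1.6248 × 10⁻³) = -1.667 kg m⁻³.
Negative Δρ: lighter below, statically unstable.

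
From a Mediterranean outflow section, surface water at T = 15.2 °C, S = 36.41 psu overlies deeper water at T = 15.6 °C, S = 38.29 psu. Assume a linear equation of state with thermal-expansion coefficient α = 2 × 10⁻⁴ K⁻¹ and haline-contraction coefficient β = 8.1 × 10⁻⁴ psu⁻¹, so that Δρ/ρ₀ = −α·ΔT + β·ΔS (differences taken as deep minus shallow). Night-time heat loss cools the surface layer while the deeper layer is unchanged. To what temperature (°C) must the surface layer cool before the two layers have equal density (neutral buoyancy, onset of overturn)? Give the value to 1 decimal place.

8.0 °C

Neutral buoyancy requires Δρ = 0, i.e. −α(T_deep − T_surf′) + β(S_deep − S_surf) = 0.
T_surf′ = T_deep − (β/α)·ΔS = 15.6 − (8.1 × 10⁻⁴/2 × 10⁻⁴)·(+1.88) = 7.986 °C.
Cooling required: 15.2 − (7.986) = 7.214 °C.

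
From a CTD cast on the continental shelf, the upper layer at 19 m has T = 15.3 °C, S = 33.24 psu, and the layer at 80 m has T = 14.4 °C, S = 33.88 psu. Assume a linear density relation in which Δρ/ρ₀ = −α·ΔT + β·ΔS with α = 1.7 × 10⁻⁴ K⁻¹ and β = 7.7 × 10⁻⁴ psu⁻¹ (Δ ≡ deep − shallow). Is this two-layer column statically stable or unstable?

stable

ΔT = 14.4 − 15.3 = -0.9 K and ΔS = 33.88 − 33.24 = +0.64 psu (deep − shallow).
−αΔT = 1.53 × 10⁻⁴; βΔS = 4.928 × 10⁻⁴; sum Δρ/ρ₀ = 6.458 × 10⁻⁴.
Δρ/ρ₀ > 0, so Δρ > 0: deeper water is denser → statically stable.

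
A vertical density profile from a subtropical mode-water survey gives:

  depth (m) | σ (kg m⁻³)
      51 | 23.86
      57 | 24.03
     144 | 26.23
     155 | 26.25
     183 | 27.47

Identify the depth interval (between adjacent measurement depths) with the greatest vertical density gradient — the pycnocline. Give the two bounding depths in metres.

155–183 m

Compute the density gradient over each adjacent pair:
  51–57 m: Δρ/Δz = 0.17/6 = 0.028 kg m⁻⁴
  57–144 m: Δρ/Δz = 2.20/87 = 0.025 kg m⁻⁴
  144–155 m: Δρ/Δz = 0.02/11 = 1.8 × 10⁻³ kg m⁻⁴
  155–183 m: Δρ/Δz = 1.22/28 = 0.044 kg m⁻⁴
The largest gradient is in the 155–183 m interval — the pycnocline.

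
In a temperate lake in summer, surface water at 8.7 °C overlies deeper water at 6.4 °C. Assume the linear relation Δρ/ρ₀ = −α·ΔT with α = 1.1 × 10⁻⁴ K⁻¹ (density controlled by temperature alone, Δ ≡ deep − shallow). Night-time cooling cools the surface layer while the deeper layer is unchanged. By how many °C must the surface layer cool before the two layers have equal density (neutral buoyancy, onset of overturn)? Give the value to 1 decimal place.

2.3 °C

With temperature the only control, equal density requires T_surf′ = T_deep.
T_surf′ = 6.4 °C.
Cooling required: 8.7 − 6.4 = 2.3 °C.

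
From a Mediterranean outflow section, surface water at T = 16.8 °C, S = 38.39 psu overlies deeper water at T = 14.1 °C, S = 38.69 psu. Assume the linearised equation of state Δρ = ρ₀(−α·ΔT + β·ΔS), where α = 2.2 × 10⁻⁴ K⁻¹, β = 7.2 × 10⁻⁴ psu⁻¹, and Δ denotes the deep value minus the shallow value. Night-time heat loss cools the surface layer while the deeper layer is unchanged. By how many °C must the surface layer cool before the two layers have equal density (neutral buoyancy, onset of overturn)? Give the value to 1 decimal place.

Neutral buoyancy requires Δρ = 0, i.e. −α(T_deep − T_surf′) + β(S_deep − S_surf) = 0.
T_surf′ = T_deep − (β/α)·ΔS = 14.1 − (7.2 × 10⁻⁴/2.2 × 10⁻⁴)·(+0.30) = 13.118 °C.
Cooling required: 16.8 − (13.118) = 3.682 °C.

3.7 °C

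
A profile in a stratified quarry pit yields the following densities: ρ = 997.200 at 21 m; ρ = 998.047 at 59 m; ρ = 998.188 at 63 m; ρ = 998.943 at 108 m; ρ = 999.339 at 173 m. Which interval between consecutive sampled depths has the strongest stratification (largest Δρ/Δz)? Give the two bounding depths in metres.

59–63 m

Compute the density gradient over each adjacent pair:
  21–59 m: Δρ/Δz = 0.847/38 = 0.022 kg m⁻⁴
  59–63 m: Δρ/Δz = 0.141/4 = 0.035 kg m⁻⁴
  63–108 m: Δρ/Δz = 0.755/45 = 0.017 kg m⁻⁴
  108–173 m: Δρ/Δz = 0.396/65 = 6.1 × 10⁻³ kg m⁻⁴
The largest gradient is in the 59–63 m interval — the pycnocline.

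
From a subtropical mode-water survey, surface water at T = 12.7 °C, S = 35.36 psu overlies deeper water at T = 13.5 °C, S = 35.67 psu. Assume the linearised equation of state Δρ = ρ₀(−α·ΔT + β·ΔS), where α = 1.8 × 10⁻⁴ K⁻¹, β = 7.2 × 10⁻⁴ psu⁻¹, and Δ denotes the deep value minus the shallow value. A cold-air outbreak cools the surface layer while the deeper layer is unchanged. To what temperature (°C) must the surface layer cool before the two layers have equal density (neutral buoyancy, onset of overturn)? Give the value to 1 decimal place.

12.3 °C

Neutral buoyancy requires Δρ = 0, i.e. −α(T_deep − T_surf′) + β(S_deep − S_surf) = 0.
T_surf′ = T_deep − (β/α)·ΔS = 13.5 − (7.2 × 10⁻⁴/1.8 × 10⁻⁴)·(+0.31) = 12.260 °C.
Cooling required: 12.7 − (12.260) = 0.440 °C.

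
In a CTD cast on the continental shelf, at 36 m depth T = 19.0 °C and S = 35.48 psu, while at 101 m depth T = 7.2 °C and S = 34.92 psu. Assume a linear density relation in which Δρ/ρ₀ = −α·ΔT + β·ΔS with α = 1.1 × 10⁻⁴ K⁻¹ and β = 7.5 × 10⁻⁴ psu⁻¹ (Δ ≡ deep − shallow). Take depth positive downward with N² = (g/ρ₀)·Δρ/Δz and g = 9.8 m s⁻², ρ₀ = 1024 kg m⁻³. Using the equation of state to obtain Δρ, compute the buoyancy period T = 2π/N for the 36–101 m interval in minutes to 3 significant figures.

ΔT = -11.8 K, ΔS = -0.56 psu (deep − shallow).
Δρ/ρ₀ = −αΔT + βΔS = 1.298 × 10⁻³ − 4.20 × 10⁻⁴ = 8.78 × 10⁻⁴, so Δρ ≈ 0.8991 kg m⁻³.
N² = (g/ρ₀)·Δρ/Δz = g·(Δρ/ρ₀)/Δz = 9.8 × 8.78 × 10⁻⁴ / 65 = 1.3238 × 10⁻⁴ s⁻².
N = √(1.3238 × 10⁻⁴) = 0.011506 rad s⁻¹ → T = 2π/N = 546.08 s = 9.1013 min ≈ 9.10 min.

9.10 min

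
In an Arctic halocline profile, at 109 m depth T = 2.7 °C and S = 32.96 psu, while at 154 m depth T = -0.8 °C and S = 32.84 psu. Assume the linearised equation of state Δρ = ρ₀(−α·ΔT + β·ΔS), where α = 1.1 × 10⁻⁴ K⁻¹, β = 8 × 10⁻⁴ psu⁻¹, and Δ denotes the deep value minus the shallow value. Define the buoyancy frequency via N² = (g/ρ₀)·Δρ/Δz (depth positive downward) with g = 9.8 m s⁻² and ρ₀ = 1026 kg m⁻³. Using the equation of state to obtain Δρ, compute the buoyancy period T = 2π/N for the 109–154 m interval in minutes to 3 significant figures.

13.2 min

ΔT = -3.5 K, ΔS = -0.12 psu (deep − shallow).
Δρ/ρ₀ = −αΔT + βΔS = 3.85 × 10⁻⁴ − 9.60 × 10⁻⁵ = 2.89 × 10⁻⁴, so Δρ ≈ 0.2965 kg m⁻³.
N² = (g/ρ₀)·Δρ/Δz = g·(Δρ/ρ₀)/Δz = 9.8 × 2.89 × 10⁻⁴ / 45 = 6.2938 × 10⁻⁵ s⁻².
N = √(6.2938 × 10⁻⁵) = 7.9333 × 10⁻³ rad s⁻¹ → T = 2π/N = 792.00 s = 13.200 min ≈ 13.2 min.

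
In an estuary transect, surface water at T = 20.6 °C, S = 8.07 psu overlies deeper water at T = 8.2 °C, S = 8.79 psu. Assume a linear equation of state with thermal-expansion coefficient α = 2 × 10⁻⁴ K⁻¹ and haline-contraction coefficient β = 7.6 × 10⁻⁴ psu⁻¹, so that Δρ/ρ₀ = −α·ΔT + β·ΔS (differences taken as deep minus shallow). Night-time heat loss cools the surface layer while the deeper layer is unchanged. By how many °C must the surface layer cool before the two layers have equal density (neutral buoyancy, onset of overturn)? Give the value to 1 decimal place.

15.1 °C

Neutral buoyancy requires Δρ = 0, i.e. −α(T_deep − T_surf′) + β(S_deep − S_surf) = 0.
T_surf′ = T_deep − (β/α)·ΔS = 8.2 − (7.6 × 10⁻⁴/2 × 10⁻⁴)·(+0.72) = 5.464 °C.
Cooling required: 20.6 − (5.464) = 15.136 °C.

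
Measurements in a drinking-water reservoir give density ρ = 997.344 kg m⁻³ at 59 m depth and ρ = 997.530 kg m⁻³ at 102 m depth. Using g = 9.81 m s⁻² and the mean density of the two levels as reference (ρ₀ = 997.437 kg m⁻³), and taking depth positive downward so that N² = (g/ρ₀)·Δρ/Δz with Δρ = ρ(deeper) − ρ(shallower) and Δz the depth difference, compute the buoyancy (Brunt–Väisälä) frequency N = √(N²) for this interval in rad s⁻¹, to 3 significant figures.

Δρ = 997.530 − 997.344 = 0.186 kg m⁻³ over Δz = 102 − 59 = 43 m.
N² = (9.81/997.437) × (0.186/43) = 4.2543 × 10⁻⁵ s⁻².
N = √(4.2543 × 10⁻⁵) = 6.5225 × 10⁻³ rad s⁻¹ ≈ 6.52 × 10⁻³ rad s⁻¹.

6.52 × 10⁻³ rad s⁻¹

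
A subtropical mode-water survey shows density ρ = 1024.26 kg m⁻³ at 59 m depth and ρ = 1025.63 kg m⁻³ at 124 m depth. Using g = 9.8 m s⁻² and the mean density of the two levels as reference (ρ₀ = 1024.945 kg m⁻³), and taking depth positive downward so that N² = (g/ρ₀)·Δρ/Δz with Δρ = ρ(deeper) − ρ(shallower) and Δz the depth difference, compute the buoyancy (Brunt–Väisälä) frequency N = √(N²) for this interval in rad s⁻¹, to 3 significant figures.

Δρ = 1025.63 − 1024.26 = 1.37 kg m⁻³ over Δz = 124 − 59 = 65 m.
N² = (9.8/1024.945) × (1.37/65) = 2.0153 × 10⁻⁴ s⁻².
N = √(2.0153 × 10⁻⁴) = 0.014196 rad s⁻¹ ≈ 0.0142 rad s⁻¹.
N² > 0, so the interval is statically stable.

0.0142 rad s⁻¹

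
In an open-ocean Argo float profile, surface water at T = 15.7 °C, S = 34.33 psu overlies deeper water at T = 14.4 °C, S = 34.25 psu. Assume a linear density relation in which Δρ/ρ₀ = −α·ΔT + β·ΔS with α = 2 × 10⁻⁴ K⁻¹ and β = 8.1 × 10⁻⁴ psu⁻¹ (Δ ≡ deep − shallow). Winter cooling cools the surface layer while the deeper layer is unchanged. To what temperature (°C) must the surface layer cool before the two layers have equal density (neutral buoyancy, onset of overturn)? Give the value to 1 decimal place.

14.7 °C

Neutral buoyancy requires Δρ = 0, i.e. −α(T_deep − T_surf′) + β(S_deep − S_surf) = 0.
T_surf′ = T_deep − (β/α)·ΔS = 14.4 − (8.1 × 10⁻⁴/2 × 10⁻⁴)·(-0.08) = 14.724 °C.
Cooling required: 15.7 − (14.724) = 0.976 °C.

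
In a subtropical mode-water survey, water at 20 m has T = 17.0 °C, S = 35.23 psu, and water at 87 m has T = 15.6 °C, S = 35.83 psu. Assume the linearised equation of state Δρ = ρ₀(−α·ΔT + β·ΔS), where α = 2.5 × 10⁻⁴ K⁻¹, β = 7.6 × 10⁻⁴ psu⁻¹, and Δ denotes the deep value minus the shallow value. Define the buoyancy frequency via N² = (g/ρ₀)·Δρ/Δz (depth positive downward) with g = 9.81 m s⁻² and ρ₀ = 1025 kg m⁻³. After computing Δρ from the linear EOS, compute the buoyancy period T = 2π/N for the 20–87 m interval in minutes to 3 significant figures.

9.64 min

ΔT = -1.4 K, ΔS = +0.60 psu (deep − shallow).
Δρ/ρ₀ = −αΔT + βΔS = 3.50 × 10⁻⁴ + 4.56 × 10⁻⁴ = 8.06 × 10⁻⁴, so Δρ ≈ 0.8262 kg m⁻³.
N² = (g/ρ₀)·Δρ/Δz = g·(Δρ/ρ₀)/Δz = 9.81 × 8.06 × 10⁻⁴ / 67 = 1.1801 × 10⁻⁴ s⁻².
N = √(1.1801 × 10⁻⁴) = 0.010863 rad s⁻¹ → T = 2π/N = 578.40 s = 9.6400 min ≈ 9.64 min.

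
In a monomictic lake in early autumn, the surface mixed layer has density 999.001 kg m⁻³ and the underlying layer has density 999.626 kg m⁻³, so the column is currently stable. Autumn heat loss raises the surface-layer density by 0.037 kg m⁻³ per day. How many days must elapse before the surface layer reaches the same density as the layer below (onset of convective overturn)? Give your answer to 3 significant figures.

16.9 days

Density deficit of the surface layer: 999.626 − 999.001 = 0.625 kg m⁻³.
Required change = 0.625 / 0.037 = 16.9 days.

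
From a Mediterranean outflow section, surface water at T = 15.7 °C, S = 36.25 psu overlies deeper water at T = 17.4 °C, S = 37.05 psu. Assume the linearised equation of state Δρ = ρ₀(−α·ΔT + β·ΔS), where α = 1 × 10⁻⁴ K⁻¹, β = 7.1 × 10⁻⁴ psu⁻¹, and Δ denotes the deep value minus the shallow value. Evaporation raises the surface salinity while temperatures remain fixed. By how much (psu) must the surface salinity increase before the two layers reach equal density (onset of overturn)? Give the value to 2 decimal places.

Neutral buoyancy requires −α(T_deep − T_surf) + β(S_deep − S_surf′) = 0.
S_surf′ = S_deep − (α/β)·ΔT = 37.05 − (1 × 10⁻⁴/7.1 × 10⁻⁴)·(+1.7) = 36.8106 psu.
Increase required: 36.8106 − 36.25 = 0.5606 psu.

0.56 psu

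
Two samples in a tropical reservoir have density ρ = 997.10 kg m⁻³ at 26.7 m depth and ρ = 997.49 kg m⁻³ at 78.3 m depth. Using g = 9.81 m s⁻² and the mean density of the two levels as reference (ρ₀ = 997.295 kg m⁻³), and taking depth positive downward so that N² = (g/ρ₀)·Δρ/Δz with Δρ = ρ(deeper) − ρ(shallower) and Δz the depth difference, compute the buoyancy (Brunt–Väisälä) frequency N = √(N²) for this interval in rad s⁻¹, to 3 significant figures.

8.62 × 10⁻³ rad s⁻¹

Δρ = 997.49 − 997.10 = 0.39 kg m⁻³ over Δz = 78.3 − 26.7 = 51.6 m.
N² = (9.81/997.295) × (0.39/51.6) = 7.4346 × 10⁻⁵ s⁻².
N = √(7.4346 × 10⁻⁵) = 8.6224 × 10⁻³ rad s⁻¹ ≈ 8.62 × 10⁻³ rad s⁻¹.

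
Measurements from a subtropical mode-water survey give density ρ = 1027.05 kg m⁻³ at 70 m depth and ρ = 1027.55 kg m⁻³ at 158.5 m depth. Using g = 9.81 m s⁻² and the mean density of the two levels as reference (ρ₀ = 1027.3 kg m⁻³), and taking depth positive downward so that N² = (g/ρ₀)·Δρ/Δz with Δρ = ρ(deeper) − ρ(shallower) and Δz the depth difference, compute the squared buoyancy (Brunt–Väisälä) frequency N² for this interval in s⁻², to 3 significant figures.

Δρ = 1027.55 − 1027.05 = 0.50 kg m⁻³ over Δz = 158.5 − 70 = 88.5 m.
N² = (9.81/1027.3) × (0.50/88.5) = 5.3951 × 10⁻⁵ s⁻² ≈ 5.40 × 10⁻⁵ s⁻².

5.40 × 10⁻⁵ s⁻²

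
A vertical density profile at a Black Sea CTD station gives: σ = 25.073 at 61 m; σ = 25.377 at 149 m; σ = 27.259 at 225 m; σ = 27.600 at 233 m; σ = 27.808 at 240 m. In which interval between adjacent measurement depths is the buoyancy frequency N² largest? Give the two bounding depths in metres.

Compute the density gradient over each adjacent pair:
  61–149 m: Δρ/Δz = 0.304/88 = 3.5 × 10⁻³ kg m⁻⁴
  149–225 m: Δρ/Δz = 1.882/76 = 0.025 kg m⁻⁴
  225–233 m: Δρ/Δz = 0.341/8 = 0.043 kg m⁻⁴
  233–240 m: Δρ/Δz = 0.208/7 = 0.030 kg m⁻⁴
The largest gradient is in the 225–233 m interval — the pycnocline.

225–233 m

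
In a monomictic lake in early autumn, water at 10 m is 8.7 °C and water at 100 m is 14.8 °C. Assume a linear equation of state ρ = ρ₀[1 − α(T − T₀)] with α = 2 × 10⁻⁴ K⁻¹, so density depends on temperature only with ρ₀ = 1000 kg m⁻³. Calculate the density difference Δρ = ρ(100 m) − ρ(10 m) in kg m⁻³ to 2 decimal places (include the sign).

-1.22 kg m⁻³

ΔT = +6.1 K, Δρ/ρ₀ = −αΔT = -1.22 × 10⁻³.
Δρ = 1000 × (-1.22 × 10⁻³) = -1.22 kg m⁻³.
Negative Δρ: lighter below, statically unstable.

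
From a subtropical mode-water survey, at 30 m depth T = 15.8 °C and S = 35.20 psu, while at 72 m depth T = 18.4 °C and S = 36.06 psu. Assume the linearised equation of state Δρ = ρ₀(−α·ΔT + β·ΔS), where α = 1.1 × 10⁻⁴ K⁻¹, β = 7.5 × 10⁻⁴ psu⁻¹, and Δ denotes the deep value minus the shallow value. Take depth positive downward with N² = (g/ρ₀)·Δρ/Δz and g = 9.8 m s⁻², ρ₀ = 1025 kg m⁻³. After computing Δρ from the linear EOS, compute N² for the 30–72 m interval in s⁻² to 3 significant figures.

8.38 × 10⁻⁵ s⁻²

ΔT = +2.6 K, ΔS = +0.86 psu (deep − shallow).
Δρ/ρ₀ = −αΔT + βΔS = -2.86 × 10⁻⁴ + 6.45 × 10⁻⁴ = 3.59 × 10⁻⁴, so Δρ ≈ 0.3680 kg m⁻³.
N² = (g/ρ₀)·Δρ/Δz = g·(Δρ/ρ₀)/Δz = 9.8 × 3.59 × 10⁻⁴ / 42 = 8.3767 × 10⁻⁵ s⁻² ≈ 8.38 × 10⁻⁵ s⁻².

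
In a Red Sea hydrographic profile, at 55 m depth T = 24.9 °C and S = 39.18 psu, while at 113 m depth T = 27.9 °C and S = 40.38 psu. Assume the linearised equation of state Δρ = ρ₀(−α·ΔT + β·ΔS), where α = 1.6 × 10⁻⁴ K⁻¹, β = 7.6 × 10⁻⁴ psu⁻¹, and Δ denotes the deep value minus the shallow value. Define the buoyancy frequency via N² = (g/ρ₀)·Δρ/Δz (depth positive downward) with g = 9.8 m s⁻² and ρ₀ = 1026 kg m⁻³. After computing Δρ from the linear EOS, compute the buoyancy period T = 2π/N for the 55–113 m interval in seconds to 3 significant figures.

735 s

ΔT = +3.0 K, ΔS = +1.20 psu (deep − shallow).
Δρ/ρ₀ = −αΔT + βΔS = -4.80 × 10⁻⁴ + 9.12 × 10⁻⁴ = 4.32 × 10⁻⁴, so Δρ ≈ 0.4432 kg m⁻³.
N² = (g/ρ₀)·Δρ/Δz = g·(Δρ/ρ₀)/Δz = 9.8 × 4.32 × 10⁻⁴ / 58 = 7.2993 × 10⁻⁵ s⁻².
N = √(7.2993 × 10⁻⁵) = 8.5436 × 10⁻³ rad s⁻¹ → T = 2π/N = 735.43 s ≈ 735 s.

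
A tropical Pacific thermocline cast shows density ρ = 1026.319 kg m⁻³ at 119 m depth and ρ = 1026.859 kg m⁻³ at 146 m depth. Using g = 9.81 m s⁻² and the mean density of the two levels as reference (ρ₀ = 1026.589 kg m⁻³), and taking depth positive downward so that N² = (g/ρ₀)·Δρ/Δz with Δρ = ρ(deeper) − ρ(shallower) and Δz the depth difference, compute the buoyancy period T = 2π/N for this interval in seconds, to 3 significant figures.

Δρ = 1026.859 − 1026.319 = 0.540 kg m⁻³ over Δz = 146 − 119 = 27 m.
N² = (9.81/1026.589) × (0.540/27) = 1.9112 × 10⁻⁴ s⁻².
N = √(1.9112 × 10⁻⁴) = 0.013825 rad s⁻¹, so T = 2π/N = 454.48 s ≈ 454 s.
Since Δρ > 0 the layer is stably stratified.

454 s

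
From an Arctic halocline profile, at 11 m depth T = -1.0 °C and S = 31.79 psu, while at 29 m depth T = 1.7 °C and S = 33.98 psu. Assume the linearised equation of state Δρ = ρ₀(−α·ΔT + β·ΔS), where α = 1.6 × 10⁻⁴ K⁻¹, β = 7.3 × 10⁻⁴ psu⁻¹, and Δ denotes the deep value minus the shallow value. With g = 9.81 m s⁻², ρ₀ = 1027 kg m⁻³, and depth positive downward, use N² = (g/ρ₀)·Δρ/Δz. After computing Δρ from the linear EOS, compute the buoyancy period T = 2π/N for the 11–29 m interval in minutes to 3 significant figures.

4.15 min

ΔT = +2.7 K, ΔS = +2.19 psu (deep − shallow).
Δρ/ρ₀ = −αΔT + βΔS = -4.32 × 10⁻⁴ + 1.5987 × 10⁻³ = 1.1667 × 10⁻³, so Δρ ≈ 1.198 kg m⁻³.
N² = (g/ρ₀)·Δρ/Δz = g·(Δρ/ρ₀)/Δz = 9.81 × 1.1667 × 10⁻³ / 18 = 6.3585 × 10⁻⁴ s⁻².
N = √(6.3585 × 10⁻⁴) = 0.025216 rad s⁻¹ → T = 2π/N = 249.17 s = 4.1528 min ≈ 4.15 min.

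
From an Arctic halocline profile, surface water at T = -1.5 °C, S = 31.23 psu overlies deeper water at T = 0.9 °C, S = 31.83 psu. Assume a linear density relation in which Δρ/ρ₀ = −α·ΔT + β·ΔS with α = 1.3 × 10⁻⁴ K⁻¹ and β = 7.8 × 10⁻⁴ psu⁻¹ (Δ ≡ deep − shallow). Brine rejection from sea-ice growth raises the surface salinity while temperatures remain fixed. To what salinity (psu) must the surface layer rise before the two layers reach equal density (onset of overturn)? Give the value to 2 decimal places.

Neutral buoyancy requires −α(T_deep − T_surf) + β(S_deep − S_surf′) = 0.
S_surf′ = S_deep − (α/β)·ΔT = 31.83 − (1.3 × 10⁻⁴/7.8 × 10⁻⁴)·(+2.4) = 31.4300 psu.
Increase required: 31.4300 − 31.23 = 0.2000 psu.

31.43 psu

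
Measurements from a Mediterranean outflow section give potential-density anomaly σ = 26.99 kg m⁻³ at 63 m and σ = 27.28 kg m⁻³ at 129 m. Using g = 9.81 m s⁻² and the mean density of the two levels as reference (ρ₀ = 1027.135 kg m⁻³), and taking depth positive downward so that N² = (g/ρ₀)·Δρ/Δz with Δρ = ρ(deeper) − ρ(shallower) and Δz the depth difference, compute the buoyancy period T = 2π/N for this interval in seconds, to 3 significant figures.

970 s

Δρ = 1027.28 − 1026.99 = 0.29 kg m⁻³ over Δz = 129 − 63 = 66 m.
N² = (9.81/1027.135) × (0.29/66) = 4.1966 × 10⁻⁵ s⁻².
N = √(4.1966 × 10⁻⁵) = 6.4781 × 10⁻³ rad s⁻¹, so T = 2π/N = 969.91 s ≈ 970 s.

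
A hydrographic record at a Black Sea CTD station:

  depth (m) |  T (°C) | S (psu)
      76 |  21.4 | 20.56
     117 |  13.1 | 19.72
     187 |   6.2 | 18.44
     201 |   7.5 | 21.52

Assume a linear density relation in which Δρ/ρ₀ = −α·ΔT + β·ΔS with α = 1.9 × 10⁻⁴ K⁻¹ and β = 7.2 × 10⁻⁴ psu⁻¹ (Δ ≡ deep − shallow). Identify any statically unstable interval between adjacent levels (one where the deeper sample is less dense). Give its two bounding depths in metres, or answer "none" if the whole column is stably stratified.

Evaluate Δρ/ρ₀ = −αΔT + βΔS across each adjacent pair:
  76–117 m: −αΔT+βΔS = −(1.9 × 10⁻⁴)(-8.3)+(7.2 × 10⁻⁴)(-0.84) = 9.7 × 10⁻⁴ → stable
  117–187 m: −αΔT+βΔS = −(1.9 × 10⁻⁴)(-6.9)+(7.2 × 10⁻⁴)(-1.28) = 3.9 × 10⁻⁴ → stable
  187–201 m: −αΔT+βΔS = −(1.9 × 10⁻⁴)(+1.3)+(7.2 × 10⁻⁴)(+3.08) = 2.0 × 10⁻³ → stable
Every interval has Δρ > 0: the column is stably stratified throughout.

none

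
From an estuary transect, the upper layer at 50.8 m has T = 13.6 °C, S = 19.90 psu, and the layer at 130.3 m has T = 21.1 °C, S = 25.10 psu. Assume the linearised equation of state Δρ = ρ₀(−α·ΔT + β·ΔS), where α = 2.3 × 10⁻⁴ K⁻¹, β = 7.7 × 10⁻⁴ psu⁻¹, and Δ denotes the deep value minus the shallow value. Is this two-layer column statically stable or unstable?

stable

ΔT = 21.1 − 13.6 = +7.5 K and ΔS = 25.10 − 19.90 = +5.20 psu (deep − shallow).
−αΔT = -1.725 × 10⁻³; βΔS = 4.004 × 10⁻³; sum Δρ/ρ₀ = 2.279 × 10⁻³.
Δρ/ρ₀ > 0, so Δρ > 0: deeper water is denser → statically stable.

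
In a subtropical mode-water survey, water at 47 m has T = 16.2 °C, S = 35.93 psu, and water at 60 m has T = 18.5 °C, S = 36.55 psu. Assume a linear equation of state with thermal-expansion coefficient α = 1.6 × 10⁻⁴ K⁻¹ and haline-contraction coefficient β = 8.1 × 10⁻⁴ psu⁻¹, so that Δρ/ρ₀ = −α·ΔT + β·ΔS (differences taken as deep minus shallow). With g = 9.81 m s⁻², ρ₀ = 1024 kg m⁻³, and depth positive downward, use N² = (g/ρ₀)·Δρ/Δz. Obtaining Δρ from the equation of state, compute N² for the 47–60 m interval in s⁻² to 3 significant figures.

ΔT = +2.3 K, ΔS = +0.62 psu (deep − shallow).
Δρ/ρ₀ = −αΔT + βΔS = -3.68 × 10⁻⁴ + 5.022 × 10⁻⁴ = 1.342 × 10⁻⁴, so Δρ ≈ 0.1374 kg m⁻³.
N² = (g/ρ₀)·Δρ/Δz = g·(Δρ/ρ₀)/Δz = 9.81 × 1.342 × 10⁻⁴ / 13 = 1.0127 × 10⁻⁴ s⁻² ≈ 1.01 × 10⁻⁴ s⁻².

1.01 × 10⁻⁴ s⁻²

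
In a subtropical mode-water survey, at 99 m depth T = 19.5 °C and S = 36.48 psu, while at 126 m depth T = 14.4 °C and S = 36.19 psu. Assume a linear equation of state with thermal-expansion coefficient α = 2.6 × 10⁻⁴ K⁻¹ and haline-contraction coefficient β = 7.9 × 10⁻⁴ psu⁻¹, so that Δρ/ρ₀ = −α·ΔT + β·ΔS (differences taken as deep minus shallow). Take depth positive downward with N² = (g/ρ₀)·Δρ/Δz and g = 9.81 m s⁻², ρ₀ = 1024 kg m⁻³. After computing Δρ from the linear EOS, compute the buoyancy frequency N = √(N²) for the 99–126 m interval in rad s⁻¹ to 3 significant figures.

ΔT = -5.1 K, ΔS = -0.29 psu (deep − shallow).
Δρ/ρ₀ = −αΔT + βΔS = 1.326 × 10⁻³ − 2.291 × 10⁻⁴ = 1.0969 × 10⁻³, so Δρ ≈ 1.123 kg m⁻³.
N² = (g/ρ₀)·Δρ/Δz = g·(Δρ/ρ₀)/Δz = 9.81 × 1.0969 × 10⁻³ / 27 = 3.9854 × 10⁻⁴ s⁻².
N = √(3.9854 × 10⁻⁴) = 0.019963 rad s⁻¹ ≈ 0.0200 rad s⁻¹.

0.0200 rad s⁻¹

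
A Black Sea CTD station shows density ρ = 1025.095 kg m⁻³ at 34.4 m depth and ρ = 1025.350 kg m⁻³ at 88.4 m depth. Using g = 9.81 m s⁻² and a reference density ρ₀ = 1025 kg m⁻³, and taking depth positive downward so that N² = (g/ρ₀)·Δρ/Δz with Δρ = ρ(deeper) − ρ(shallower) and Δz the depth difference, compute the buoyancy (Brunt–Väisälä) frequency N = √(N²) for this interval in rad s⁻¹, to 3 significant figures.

Δρ = 1025.350 − 1025.095 = 0.255 kg m⁻³ over Δz = 88.4 − 34.4 = 54 m.
N² = (9.81/1025) × (0.255/54) = 4.5195 × 10⁻⁵ s⁻².
N = √(4.5195 × 10⁻⁵) = 6.7227 × 10⁻³ rad s⁻¹ ≈ 6.72 × 10⁻³ rad s⁻¹.

6.72 × 10⁻³ rad s⁻¹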